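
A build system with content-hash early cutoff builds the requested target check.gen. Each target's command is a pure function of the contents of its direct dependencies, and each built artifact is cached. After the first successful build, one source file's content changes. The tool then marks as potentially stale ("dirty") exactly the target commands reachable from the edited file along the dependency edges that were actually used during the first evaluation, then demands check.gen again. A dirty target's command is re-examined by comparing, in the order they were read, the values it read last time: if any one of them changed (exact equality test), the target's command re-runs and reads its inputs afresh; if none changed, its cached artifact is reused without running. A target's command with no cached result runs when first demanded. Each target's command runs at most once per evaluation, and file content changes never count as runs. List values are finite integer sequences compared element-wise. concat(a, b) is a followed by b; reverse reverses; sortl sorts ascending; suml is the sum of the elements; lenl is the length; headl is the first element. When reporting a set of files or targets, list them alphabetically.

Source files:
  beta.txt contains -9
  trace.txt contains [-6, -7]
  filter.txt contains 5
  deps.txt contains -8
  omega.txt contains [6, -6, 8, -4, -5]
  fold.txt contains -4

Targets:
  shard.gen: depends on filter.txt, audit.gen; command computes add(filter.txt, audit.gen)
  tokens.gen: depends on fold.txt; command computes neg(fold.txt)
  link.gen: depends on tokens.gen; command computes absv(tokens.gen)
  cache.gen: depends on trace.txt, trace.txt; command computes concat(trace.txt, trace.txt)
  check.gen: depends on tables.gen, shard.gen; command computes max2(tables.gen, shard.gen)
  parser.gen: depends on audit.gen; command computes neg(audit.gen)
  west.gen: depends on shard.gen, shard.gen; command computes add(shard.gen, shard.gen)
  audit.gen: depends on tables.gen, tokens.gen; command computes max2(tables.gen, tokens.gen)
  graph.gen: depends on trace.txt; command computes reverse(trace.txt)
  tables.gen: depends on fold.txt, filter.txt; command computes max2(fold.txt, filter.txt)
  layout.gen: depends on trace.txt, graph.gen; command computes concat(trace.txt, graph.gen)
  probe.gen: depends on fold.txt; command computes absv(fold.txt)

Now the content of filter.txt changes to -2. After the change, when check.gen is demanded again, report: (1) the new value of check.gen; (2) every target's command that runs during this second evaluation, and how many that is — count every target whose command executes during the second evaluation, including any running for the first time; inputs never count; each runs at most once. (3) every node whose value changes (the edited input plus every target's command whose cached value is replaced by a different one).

New value of check.gen: 2.
Target commands that run: audit.gen, check.gen, shard.gen, tables.gen — 4 in total.
Values that change: audit.gen, check.gen, filter.txt, shard.gen, tables.gen.

First evaluation (everything demanded from the output):
  tables.gen = max2(-4, 5) = 5
  tokens.gen = neg(-4) = 4
  audit.gen = max2(5, 4) = 5
  shard.gen = add(5, 5) = 10
  check.gen = max2(5, 10) = 10

Propagation after the edit:
  tables.gen: runs — filter.txt 5->-2; result -2.
  audit.gen: runs — tables.gen 5->-2; result 4.
  shard.gen: runs — filter.txt 5->-2; audit.gen 5->4; result 2.
  check.gen: runs — tables.gen 5->-2; shard.gen 10->2; result 2.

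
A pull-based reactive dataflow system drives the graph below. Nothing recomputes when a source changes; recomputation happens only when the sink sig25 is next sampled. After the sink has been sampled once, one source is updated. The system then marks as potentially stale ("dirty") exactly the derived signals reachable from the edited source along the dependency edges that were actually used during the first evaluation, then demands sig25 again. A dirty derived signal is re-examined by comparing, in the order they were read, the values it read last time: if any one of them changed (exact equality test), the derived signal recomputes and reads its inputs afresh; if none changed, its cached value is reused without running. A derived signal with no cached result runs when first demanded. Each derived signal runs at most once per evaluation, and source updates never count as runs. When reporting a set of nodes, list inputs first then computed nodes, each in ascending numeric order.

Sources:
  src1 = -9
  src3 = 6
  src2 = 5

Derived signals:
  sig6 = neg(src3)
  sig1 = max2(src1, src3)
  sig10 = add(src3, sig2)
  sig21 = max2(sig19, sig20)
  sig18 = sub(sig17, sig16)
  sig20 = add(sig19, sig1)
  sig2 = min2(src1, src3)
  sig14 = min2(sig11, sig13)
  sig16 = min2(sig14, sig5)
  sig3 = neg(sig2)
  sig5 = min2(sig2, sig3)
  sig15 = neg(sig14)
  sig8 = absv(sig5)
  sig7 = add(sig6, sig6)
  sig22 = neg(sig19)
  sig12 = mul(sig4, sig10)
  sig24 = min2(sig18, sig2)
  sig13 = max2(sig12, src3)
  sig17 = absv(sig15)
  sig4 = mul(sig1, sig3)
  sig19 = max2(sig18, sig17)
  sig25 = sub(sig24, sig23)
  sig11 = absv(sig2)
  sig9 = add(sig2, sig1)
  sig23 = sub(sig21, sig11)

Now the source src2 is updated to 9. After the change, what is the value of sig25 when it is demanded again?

First evaluation (everything demanded from the output):
  sig1 = max2(-9, 6) = 6
  sig2 = min2(-9, 6) = -9
  sig3 = neg(-9) = 9
  sig4 = mul(6, 9) = 54
  sig5 = min2(-9, 9) = -9
  sig10 = add(6, -9) = -3
  sig11 = absv(-9) = 9
  sig12 = mul(54, -3) = -162
  sig13 = max2(-162, 6) = 6
  sig14 = min2(9, 6) = 6
  sig15 = neg(6) = -6
  sig16 = min2(6, -9) = -9
  sig17 = absv(-6) = 6
  sig18 = sub(6, -9) = 15
  sig19 = max2(15, 6) = 15
  sig20 = add(15, 6) = 21
  sig21 = max2(15, 21) = 21
  sig23 = sub(21, 9) = 12
  sig24 = min2(15, -9) = -9
  sig25 = sub(-9, 12) = -21

Propagation after the edit:
  src2 feeds no computation that the output demands — nothing is marked dirty and nothing runs.

Key observation: src2 is never demanded by the output, so the edit triggers no recomputation at all.

New value of sig25: -21.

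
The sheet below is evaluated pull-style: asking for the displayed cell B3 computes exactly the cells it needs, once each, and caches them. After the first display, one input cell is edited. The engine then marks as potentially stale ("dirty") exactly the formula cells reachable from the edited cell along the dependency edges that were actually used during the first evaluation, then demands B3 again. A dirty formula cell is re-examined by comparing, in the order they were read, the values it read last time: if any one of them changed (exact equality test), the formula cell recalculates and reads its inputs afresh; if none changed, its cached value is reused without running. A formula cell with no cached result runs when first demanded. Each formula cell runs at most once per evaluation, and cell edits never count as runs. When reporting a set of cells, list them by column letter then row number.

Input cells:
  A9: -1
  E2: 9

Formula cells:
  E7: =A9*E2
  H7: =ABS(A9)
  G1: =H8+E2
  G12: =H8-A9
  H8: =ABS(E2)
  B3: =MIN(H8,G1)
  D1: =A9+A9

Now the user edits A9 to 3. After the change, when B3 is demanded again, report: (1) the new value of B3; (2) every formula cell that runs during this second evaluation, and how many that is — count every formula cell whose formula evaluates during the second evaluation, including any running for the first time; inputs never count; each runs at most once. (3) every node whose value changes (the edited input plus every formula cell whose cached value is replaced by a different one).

First demand of the output computes:
  H8 = ABS(9) = 9
  G1 = 9 + 9 = 18
  B3 = MIN(9, 18) = 9

After the edit, cleaning proceeds:
  A9 only reaches undemanded nodes; the second demand re-runs nothing.

Note the shortcut — A9 feeds only undemanded nodes, so no recomputation happens.

Demanding B3 again yields 9.
0 formula cells run: none.
The nodes whose values change: A9.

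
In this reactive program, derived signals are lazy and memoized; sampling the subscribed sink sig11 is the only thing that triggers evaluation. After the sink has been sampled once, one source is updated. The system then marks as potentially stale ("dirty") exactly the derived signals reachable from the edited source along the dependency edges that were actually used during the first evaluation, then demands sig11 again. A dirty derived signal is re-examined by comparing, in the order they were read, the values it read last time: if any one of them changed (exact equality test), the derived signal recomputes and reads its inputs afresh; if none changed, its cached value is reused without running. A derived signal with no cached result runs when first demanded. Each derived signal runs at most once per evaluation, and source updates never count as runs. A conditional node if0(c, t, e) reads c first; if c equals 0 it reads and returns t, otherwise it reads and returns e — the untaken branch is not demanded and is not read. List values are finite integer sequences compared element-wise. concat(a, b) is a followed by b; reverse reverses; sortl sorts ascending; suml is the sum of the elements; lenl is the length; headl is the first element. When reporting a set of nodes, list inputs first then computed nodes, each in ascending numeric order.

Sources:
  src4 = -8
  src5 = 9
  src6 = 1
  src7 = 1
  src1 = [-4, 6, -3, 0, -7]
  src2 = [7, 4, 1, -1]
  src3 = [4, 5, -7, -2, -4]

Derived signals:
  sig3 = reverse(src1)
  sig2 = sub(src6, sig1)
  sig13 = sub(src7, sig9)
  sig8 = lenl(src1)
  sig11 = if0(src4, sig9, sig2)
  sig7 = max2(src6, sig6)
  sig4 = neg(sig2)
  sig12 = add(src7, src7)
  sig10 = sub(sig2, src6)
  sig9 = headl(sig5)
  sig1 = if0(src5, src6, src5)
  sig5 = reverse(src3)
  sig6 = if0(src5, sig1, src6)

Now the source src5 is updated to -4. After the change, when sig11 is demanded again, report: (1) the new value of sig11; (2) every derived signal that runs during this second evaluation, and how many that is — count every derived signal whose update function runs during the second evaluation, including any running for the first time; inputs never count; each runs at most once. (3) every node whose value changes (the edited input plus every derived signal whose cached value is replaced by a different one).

Demanding sig11 again yields 5.
3 derived signals run: sig1, sig2, sig11.
The nodes whose values change: src5, sig1, sig2, sig11.

First demand of the output computes:
  sig1 = if0(src5=9 -> else branch src5) = 9
  sig2 = sub(1, 9) = -8
  sig11 = if0(src4=-8 -> else branch sig2) = -8

After the edit, cleaning proceeds:
  sig1: a read changed (src5 9->-4; src5 9->-4) — executes, giving -4.
  sig2: a read changed (sig1 9->-4) — executes, giving 5.
  sig11: a read changed (sig2 -8->5) — executes, giving 5.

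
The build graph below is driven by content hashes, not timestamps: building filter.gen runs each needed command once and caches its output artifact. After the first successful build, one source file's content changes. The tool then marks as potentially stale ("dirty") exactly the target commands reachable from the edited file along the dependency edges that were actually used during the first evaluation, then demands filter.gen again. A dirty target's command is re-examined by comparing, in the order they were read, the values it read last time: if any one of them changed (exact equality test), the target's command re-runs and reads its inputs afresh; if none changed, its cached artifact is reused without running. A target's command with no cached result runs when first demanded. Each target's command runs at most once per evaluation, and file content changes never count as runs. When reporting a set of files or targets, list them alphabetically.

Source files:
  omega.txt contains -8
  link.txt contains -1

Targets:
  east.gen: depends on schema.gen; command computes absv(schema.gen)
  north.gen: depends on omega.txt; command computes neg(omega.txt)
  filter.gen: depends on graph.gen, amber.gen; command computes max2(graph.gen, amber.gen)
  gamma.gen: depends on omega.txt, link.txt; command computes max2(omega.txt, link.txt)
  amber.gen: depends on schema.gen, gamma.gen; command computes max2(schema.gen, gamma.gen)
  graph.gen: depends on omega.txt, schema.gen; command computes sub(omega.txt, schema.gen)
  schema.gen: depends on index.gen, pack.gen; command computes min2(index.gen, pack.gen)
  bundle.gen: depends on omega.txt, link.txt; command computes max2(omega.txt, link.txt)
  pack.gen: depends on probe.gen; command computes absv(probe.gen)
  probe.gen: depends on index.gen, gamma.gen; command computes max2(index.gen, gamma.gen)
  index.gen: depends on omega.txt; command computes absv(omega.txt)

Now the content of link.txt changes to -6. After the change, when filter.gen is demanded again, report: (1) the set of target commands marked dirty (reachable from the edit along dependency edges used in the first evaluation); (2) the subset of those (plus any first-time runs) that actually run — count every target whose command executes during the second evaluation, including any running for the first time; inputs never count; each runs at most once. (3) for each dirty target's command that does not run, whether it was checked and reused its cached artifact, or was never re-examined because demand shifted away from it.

Dirty set: amber.gen, filter.gen, gamma.gen, graph.gen, pack.gen, probe.gen, schema.gen.
Run set: amber.gen, gamma.gen, probe.gen (3 run).
Re-examined without running (cache reused): filter.gen, graph.gen, pack.gen, schema.gen.
The important point: at pack.gen every value read last time is unchanged, so the dirty flag clears without a run.

Initial pass — values computed on the first demand:
  gamma.gen = max2(-8, -1) = -1
  index.gen = absv(-8) = 8
  probe.gen = max2(8, -1) = 8
  pack.gen = absv(8) = 8
  schema.gen = min2(8, 8) = 8
  amber.gen = max2(8, -1) = 8
  graph.gen = sub(-8, 8) = -16
  filter.gen = max2(-16, 8) = 8

Second demand — change propagation:
  gamma.gen: re-runs because link.txt -1->-6; new result -6.
  probe.gen: re-runs because gamma.gen -1->-6; new result 8 (unchanged).
  pack.gen: re-examined; everything it read last time is the same (probe.gen unchanged) — cache 8 kept, no run.
  schema.gen: re-examined; everything it read last time is the same (index.gen unchanged, pack.gen unchanged) — cache 8 kept, no run.
  amber.gen: re-runs because gamma.gen -1->-6; new result 8 (unchanged).
  graph.gen: re-examined; everything it read last time is the same (omega.txt unchanged, schema.gen unchanged) — cache -16 kept, no run.
  filter.gen: re-examined; everything it read last time is the same (graph.gen unchanged, amber.gen unchanged) — cache 8 kept, no run.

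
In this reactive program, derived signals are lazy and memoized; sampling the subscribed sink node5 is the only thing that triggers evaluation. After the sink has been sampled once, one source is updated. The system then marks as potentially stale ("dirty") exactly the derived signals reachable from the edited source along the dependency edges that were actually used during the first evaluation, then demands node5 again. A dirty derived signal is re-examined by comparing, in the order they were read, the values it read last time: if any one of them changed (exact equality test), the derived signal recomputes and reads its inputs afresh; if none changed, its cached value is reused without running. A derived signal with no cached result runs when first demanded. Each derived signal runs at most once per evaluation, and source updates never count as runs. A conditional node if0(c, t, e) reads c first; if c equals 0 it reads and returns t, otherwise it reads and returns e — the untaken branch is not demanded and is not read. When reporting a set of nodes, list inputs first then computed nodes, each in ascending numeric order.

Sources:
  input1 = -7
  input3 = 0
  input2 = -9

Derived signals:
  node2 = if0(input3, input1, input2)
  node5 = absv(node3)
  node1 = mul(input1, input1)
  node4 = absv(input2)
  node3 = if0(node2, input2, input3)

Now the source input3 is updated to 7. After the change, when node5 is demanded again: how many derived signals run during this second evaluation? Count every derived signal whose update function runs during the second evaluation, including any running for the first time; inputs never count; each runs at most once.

3 derived signals run: node2, node3, node5.

First demand of the output computes:
  node2 = if0(input3=0 -> then branch input1) = -7
  node3 = if0(node2=-7 -> else branch input3) = 0
  node5 = absv(0) = 0

After the edit, cleaning proceeds:
  node2: a read changed (input3 0->7) — executes, giving -9.
  node3: a read changed (node2 -7->-9; input3 0->7) — executes, giving 7.
  node5: a read changed (node3 0->7) — executes, giving 7.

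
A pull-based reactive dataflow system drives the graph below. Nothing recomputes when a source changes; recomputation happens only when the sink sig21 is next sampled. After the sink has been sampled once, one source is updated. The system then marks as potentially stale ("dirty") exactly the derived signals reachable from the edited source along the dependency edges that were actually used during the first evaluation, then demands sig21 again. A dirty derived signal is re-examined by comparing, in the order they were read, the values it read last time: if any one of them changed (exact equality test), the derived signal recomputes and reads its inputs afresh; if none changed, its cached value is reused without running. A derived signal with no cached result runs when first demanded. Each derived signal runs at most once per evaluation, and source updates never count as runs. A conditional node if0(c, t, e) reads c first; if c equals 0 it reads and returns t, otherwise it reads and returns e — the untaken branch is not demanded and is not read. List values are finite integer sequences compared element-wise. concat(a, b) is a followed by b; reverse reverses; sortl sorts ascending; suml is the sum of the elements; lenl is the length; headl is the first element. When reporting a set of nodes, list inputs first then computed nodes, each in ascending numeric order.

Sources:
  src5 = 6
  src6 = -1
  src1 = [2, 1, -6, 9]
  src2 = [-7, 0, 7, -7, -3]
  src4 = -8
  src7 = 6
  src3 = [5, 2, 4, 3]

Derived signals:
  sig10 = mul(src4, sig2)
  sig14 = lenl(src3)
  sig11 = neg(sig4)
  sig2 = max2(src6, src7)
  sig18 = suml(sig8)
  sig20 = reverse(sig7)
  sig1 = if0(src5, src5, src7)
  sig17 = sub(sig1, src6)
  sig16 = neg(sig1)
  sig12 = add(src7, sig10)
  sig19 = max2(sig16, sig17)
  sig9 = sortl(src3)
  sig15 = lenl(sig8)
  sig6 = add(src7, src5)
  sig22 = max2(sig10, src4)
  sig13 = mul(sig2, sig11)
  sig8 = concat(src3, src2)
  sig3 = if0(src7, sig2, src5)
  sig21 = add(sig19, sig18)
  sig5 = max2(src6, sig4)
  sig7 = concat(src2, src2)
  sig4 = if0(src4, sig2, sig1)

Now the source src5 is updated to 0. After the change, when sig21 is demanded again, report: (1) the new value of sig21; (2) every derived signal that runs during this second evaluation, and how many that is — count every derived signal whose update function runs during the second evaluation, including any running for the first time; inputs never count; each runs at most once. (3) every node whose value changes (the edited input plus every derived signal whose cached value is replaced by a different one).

New value of sig21: 5.
Derived signals that run: sig1, sig16, sig17, sig19, sig21 — 5 in total.
Values that change: src5, sig1, sig16, sig17, sig19, sig21.

First evaluation (everything demanded from the output):
  sig1 = if0(src5=6 -> else branch src7) = 6
  sig8 = concat([5, 2, 4, 3], [-7, 0, 7, -7, -3]) = [5, 2, 4, 3, -7, 0, 7, -7, -3]
  sig16 = neg(6) = -6
  sig17 = sub(6, -1) = 7
  sig18 = suml([5, 2, 4, 3, -7, 0, 7, -7, -3]) = 4
  sig19 = max2(-6, 7) = 7
  sig21 = add(7, 4) = 11

Propagation after the edit:
  sig1: runs — src5 6->0; result 0.
  sig16: runs — sig1 6->0; result 0.
  sig17: runs — sig1 6->0; result 1.
  sig19: runs — sig16 -6->0; sig17 7->1; result 1.
  sig21: runs — sig19 7->1; result 5.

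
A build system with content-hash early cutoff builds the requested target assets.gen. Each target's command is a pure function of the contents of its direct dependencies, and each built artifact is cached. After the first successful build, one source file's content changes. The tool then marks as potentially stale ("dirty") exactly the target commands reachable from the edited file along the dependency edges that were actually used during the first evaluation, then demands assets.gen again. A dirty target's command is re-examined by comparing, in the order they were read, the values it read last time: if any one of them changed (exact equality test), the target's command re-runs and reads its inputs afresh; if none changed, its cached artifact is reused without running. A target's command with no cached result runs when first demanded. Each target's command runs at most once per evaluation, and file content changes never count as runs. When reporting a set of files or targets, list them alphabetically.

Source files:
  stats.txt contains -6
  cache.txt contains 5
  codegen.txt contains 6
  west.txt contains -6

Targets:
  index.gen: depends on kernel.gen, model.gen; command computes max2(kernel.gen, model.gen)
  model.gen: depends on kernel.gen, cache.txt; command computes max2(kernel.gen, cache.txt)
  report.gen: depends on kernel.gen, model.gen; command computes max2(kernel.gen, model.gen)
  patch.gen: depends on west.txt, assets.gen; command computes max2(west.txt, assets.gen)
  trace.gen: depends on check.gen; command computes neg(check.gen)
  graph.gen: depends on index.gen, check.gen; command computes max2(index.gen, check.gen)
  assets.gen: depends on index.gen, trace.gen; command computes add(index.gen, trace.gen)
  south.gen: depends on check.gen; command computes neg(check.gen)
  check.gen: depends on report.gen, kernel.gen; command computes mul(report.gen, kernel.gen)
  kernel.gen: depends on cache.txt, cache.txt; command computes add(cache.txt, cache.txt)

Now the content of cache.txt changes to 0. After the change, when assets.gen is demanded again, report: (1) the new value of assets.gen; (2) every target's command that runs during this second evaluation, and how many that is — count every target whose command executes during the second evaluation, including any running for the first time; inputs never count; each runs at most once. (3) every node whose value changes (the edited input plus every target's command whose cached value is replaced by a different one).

First evaluation (everything demanded from the output):
  kernel.gen = add(5, 5) = 10
  model.gen = max2(10, 5) = 10
  index.gen = max2(10, 10) = 10
  report.gen = max2(10, 10) = 10
  check.gen = mul(10, 10) = 100
  trace.gen = neg(100) = -100
  assets.gen = add(10, -100) = -90

Propagation after the edit:
  kernel.gen: runs — cache.txt 5->0; cache.txt 5->0; result 0.
  model.gen: runs — kernel.gen 10->0; cache.txt 5->0; result 0.
  index.gen: runs — kernel.gen 10->0; model.gen 10->0; result 0.
  report.gen: runs — kernel.gen 10->0; model.gen 10->0; result 0.
  check.gen: runs — report.gen 10->0; kernel.gen 10->0; result 0.
  trace.gen: runs — check.gen 100->0; result 0.
  assets.gen: runs — index.gen 10->0; trace.gen -100->0; result 0.

New value of assets.gen: 0.
Target commands that run: assets.gen, check.gen, index.gen, kernel.gen, model.gen, report.gen, trace.gen — 7 in total.
Values that change: assets.gen, cache.txt, check.gen, index.gen, kernel.gen, model.gen, report.gen, trace.gen.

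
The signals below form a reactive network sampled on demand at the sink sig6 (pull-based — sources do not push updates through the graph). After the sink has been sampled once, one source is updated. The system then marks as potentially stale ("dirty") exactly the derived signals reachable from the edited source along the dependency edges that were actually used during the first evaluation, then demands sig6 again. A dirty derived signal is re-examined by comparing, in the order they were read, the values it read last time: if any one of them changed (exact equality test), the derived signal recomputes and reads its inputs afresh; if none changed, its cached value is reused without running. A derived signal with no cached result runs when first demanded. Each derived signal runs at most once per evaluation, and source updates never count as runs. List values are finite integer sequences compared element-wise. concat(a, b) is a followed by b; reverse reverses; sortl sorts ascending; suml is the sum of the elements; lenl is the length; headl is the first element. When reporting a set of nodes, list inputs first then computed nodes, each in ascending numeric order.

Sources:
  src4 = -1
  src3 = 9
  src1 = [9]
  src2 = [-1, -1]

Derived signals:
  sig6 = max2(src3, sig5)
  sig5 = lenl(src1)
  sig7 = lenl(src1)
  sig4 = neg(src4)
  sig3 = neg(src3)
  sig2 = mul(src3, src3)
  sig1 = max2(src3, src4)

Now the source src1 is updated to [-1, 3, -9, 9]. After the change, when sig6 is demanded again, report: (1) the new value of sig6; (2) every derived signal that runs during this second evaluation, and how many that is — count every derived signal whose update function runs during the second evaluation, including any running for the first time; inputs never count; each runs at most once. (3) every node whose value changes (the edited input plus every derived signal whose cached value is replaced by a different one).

sig6 now evaluates to 9.
Run set: sig5, sig6 (2 run).
Changed values: src1, sig5.

Initial pass — values computed on the first demand:
  sig5 = lenl([9]) = 1
  sig6 = max2(9, 1) = 9

Second demand — change propagation:
  sig5: re-runs because src1 [9]->[-1, 3, -9, 9]; new result 4.
  sig6: re-runs because sig5 1->4; new result 9 (unchanged).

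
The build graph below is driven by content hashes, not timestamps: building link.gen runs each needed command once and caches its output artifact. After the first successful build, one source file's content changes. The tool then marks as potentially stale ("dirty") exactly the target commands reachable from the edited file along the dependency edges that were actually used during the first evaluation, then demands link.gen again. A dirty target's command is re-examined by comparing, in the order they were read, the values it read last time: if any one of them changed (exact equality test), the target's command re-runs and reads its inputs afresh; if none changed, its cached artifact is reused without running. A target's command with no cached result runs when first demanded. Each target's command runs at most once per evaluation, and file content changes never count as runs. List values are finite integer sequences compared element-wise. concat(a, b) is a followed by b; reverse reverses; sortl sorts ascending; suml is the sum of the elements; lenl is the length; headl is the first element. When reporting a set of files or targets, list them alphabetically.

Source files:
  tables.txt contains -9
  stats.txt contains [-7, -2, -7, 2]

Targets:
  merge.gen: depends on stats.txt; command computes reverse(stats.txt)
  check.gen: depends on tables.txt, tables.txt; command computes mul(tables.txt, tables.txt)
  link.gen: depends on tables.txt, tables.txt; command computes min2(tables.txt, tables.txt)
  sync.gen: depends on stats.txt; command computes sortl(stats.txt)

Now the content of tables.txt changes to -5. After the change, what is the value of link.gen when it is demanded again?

Initial pass — values computed on the first demand:
  link.gen = min2(-9, -9) = -9

Second demand — change propagation:
  link.gen: re-runs because tables.txt -9->-5; tables.txt -9->-5; new result -5.

link.gen now evaluates to -5.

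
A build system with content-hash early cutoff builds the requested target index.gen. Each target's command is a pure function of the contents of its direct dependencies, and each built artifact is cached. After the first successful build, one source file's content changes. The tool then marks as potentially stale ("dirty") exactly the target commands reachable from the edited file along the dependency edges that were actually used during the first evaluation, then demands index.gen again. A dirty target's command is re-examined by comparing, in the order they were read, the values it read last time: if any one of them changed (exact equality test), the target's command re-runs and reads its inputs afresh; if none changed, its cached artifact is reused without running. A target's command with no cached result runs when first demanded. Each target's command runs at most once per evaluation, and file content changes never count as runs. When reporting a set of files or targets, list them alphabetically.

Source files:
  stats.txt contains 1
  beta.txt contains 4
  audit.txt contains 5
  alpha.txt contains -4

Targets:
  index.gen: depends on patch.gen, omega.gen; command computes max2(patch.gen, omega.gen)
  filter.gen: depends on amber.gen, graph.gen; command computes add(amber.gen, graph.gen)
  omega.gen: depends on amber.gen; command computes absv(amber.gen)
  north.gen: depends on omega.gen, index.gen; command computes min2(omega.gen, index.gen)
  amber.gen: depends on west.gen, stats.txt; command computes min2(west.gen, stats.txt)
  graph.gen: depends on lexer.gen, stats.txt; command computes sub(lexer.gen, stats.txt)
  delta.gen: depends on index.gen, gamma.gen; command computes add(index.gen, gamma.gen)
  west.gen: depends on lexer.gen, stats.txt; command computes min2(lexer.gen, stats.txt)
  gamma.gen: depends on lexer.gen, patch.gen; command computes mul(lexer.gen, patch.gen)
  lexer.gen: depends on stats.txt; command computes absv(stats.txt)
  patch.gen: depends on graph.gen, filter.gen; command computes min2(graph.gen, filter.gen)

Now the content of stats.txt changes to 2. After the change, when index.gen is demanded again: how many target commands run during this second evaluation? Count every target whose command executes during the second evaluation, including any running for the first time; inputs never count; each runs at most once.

First evaluation (everything demanded from the output):
  lexer.gen = absv(1) = 1
  graph.gen = sub(1, 1) = 0
  west.gen = min2(1, 1) = 1
  amber.gen = min2(1, 1) = 1
  filter.gen = add(1, 0) = 1
  omega.gen = absv(1) = 1
  patch.gen = min2(0, 1) = 0
  index.gen = max2(0, 1) = 1

Propagation after the edit:
  lexer.gen: runs — stats.txt 1->2; result 2.
  graph.gen: runs — lexer.gen 1->2; stats.txt 1->2; result 0 (same value as before).
  west.gen: runs — lexer.gen 1->2; stats.txt 1->2; result 2.
  amber.gen: runs — west.gen 1->2; stats.txt 1->2; result 2.
  filter.gen: runs — amber.gen 1->2; result 2.
  omega.gen: runs — amber.gen 1->2; result 2.
  patch.gen: runs — filter.gen 1->2; result 0 (same value as before).
  index.gen: runs — omega.gen 1->2; result 2.

Target commands that run: amber.gen, filter.gen, graph.gen, index.gen, lexer.gen, omega.gen, patch.gen, west.gen — 8 in total.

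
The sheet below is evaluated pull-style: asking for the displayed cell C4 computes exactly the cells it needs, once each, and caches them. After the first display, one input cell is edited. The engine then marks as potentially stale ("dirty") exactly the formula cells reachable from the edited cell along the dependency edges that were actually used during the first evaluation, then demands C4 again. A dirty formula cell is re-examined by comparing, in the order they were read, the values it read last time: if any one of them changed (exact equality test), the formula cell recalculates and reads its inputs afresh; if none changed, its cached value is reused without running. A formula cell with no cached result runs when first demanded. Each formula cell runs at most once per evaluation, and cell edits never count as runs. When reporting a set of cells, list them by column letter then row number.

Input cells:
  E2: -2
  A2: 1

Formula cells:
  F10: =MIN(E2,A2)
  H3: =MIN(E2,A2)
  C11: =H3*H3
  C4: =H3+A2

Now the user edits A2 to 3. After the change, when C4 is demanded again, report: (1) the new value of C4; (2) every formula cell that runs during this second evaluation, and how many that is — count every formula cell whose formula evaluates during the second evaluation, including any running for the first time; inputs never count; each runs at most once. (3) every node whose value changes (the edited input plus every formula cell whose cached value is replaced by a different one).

Demanding C4 again yields 1.
2 formula cells run: C4, H3.
The nodes whose values change: A2, C4.

First demand of the output computes:
  H3 = MIN(-2, 1) = -2
  C4 = -2 + 1 = -1

After the edit, cleaning proceeds:
  H3: a read changed (A2 1->3) — executes, giving -2 — identical to its old value.
  C4: a read changed (A2 1->3) — executes, giving 1.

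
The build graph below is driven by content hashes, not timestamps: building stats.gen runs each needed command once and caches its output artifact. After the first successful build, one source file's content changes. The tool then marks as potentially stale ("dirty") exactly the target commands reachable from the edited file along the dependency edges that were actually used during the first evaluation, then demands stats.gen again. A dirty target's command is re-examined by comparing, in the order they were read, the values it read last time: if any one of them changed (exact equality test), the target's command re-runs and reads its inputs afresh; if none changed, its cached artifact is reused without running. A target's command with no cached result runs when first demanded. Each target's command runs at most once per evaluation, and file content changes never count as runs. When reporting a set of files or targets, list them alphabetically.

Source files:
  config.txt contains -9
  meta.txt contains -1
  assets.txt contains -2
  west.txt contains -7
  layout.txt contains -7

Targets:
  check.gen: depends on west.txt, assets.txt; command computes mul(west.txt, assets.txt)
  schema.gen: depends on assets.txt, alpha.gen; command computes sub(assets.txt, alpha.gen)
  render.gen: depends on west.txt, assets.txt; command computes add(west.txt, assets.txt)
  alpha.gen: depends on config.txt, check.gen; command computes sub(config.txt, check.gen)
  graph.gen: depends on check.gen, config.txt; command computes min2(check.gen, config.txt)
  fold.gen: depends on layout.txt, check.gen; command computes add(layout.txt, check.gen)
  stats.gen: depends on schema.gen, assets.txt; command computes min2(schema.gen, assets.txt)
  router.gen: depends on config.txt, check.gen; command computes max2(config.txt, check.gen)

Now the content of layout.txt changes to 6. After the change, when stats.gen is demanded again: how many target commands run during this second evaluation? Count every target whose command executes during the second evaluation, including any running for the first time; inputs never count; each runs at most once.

Initial pass — values computed on the first demand:
  check.gen = mul(-7, -2) = 14
  alpha.gen = sub(-9, 14) = -23
  schema.gen = sub(-2, -23) = 21
  stats.gen = min2(21, -2) = -2

Second demand — change propagation:
  no demanded computation ever read layout.txt, so the edit dirties nothing and nothing runs.

The important point: nothing the output needs ever reads layout.txt, so the edit is invisible to it.

Run set: none (0 run).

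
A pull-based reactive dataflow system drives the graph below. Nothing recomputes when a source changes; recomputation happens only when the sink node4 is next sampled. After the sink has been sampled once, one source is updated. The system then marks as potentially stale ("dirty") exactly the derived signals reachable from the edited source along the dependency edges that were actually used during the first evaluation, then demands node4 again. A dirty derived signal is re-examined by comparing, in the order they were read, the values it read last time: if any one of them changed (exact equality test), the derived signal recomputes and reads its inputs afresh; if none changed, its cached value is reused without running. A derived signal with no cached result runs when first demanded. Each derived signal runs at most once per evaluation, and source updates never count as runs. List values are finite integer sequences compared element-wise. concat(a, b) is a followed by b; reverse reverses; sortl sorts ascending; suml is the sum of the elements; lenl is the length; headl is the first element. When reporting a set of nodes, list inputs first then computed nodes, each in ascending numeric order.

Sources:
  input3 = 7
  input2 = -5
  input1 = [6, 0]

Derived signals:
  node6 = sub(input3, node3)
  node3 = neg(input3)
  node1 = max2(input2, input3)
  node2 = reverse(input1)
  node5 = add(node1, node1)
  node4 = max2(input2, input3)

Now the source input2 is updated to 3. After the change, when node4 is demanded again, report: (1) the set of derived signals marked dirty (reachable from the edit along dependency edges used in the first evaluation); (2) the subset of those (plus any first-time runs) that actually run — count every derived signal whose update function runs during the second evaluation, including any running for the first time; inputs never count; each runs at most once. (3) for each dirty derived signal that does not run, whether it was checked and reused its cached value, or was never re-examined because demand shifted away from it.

First evaluation (everything demanded from the output):
  node4 = max2(-5, 7) = 7

Propagation after the edit:
  node4: runs — input2 -5->3; result 7 (same value as before).

Marked dirty: node4.
Derived signals that run: node4 — 1 in total.
Every dirty derived signal ran.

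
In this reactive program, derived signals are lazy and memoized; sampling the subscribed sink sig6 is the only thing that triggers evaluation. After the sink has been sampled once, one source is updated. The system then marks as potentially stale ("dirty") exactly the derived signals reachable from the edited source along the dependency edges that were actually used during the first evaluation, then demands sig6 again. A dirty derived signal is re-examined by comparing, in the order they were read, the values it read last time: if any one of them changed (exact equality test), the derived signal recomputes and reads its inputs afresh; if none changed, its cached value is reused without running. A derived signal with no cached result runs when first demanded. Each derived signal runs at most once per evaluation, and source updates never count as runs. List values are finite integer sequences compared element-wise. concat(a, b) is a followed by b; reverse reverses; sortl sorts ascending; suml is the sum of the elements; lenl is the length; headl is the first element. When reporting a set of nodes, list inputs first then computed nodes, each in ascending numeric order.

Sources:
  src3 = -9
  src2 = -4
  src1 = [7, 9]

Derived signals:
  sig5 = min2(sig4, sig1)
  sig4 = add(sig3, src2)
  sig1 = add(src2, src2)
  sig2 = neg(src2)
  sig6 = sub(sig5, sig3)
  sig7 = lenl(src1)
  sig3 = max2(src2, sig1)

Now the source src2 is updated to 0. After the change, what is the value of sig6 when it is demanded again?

First demand of the output computes:
  sig1 = add(-4, -4) = -8
  sig3 = max2(-4, -8) = -4
  sig4 = add(-4, -4) = -8
  sig5 = min2(-8, -8) = -8
  sig6 = sub(-8, -4) = -4

After the edit, cleaning proceeds:
  sig1: a read changed (src2 -4->0; src2 -4->0) — executes, giving 0.
  sig3: a read changed (src2 -4->0; sig1 -8->0) — executes, giving 0.
  sig4: a read changed (sig3 -4->0; src2 -4->0) — executes, giving 0.
  sig5: a read changed (sig4 -8->0; sig1 -8->0) — executes, giving 0.
  sig6: a read changed (sig5 -8->0; sig3 -4->0) — executes, giving 0.

Demanding sig6 again yields 0.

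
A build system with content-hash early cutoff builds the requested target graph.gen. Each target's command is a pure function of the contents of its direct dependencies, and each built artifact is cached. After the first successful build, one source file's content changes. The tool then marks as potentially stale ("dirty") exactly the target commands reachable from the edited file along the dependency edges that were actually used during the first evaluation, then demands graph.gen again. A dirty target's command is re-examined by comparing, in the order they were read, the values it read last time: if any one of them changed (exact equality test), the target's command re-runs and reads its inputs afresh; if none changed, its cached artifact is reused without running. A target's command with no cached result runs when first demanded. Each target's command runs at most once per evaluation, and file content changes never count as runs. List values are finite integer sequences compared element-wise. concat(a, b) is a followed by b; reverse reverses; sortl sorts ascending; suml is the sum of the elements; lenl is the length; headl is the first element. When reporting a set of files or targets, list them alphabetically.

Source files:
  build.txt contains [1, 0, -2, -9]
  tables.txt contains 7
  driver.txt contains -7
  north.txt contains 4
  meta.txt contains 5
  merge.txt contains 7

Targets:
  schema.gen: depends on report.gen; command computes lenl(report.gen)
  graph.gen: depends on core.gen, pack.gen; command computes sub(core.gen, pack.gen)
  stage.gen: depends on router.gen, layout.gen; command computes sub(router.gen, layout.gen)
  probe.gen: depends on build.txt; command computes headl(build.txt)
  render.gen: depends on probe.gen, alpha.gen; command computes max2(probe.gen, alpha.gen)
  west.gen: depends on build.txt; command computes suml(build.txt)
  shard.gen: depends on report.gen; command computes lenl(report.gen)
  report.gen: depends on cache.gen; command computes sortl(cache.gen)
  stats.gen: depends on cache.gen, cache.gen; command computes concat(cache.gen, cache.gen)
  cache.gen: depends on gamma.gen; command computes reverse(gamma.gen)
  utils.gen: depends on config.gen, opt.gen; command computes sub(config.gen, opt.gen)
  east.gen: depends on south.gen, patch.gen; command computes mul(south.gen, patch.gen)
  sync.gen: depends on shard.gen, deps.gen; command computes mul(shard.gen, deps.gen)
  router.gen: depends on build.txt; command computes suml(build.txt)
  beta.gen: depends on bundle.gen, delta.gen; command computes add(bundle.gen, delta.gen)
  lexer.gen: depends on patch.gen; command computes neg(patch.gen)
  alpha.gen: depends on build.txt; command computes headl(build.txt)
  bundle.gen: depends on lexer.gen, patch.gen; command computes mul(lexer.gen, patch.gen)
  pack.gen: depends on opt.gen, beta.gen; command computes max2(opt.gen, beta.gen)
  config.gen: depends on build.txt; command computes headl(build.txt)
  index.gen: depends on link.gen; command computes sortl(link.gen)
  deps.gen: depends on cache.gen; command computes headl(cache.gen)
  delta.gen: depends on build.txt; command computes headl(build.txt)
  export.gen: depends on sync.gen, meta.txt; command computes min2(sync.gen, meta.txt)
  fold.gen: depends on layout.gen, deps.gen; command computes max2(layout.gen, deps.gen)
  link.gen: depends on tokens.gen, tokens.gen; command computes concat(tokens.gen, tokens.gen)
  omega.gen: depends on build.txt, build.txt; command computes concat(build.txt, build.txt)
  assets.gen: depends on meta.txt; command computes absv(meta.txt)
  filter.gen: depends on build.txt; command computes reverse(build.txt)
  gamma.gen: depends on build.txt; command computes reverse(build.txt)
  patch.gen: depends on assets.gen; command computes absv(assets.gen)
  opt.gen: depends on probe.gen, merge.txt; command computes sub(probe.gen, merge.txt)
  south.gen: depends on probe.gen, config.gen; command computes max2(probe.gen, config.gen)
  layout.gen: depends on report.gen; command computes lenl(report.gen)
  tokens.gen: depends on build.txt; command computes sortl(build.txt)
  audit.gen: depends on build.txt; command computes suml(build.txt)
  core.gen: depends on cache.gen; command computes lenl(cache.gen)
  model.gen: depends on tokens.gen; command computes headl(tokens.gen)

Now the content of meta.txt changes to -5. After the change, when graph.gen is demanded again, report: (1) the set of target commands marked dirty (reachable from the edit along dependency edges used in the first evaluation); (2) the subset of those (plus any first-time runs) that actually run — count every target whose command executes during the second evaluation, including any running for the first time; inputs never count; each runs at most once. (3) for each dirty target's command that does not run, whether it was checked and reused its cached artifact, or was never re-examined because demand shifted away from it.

First evaluation (everything demanded from the output):
  assets.gen = absv(5) = 5
  delta.gen = headl([1, 0, -2, -9]) = 1
  gamma.gen = reverse([1, 0, -2, -9]) = [-9, -2, 0, 1]
  cache.gen = reverse([-9, -2, 0, 1]) = [1, 0, -2, -9]
  core.gen = lenl([1, 0, -2, -9]) = 4
  patch.gen = absv(5) = 5
  lexer.gen = neg(5) = -5
  bundle.gen = mul(-5, 5) = -25
  beta.gen = add(-25, 1) = -24
  probe.gen = headl([1, 0, -2, -9]) = 1
  opt.gen = sub(1, 7) = -6
  pack.gen = max2(-6, -24) = -6
  graph.gen = sub(4, -6) = 10

Propagation after the edit:
  assets.gen: runs — meta.txt 5->-5; result 5 (same value as before).
  patch.gen: checked — values it read are unchanged (assets.gen unchanged); reused cached 5 without running.
  lexer.gen: checked — values it read are unchanged (patch.gen unchanged); reused cached -5 without running.
  bundle.gen: checked — values it read are unchanged (lexer.gen unchanged, patch.gen unchanged); reused cached -25 without running.
  beta.gen: checked — values it read are unchanged (bundle.gen unchanged, delta.gen unchanged); reused cached -24 without running.
  pack.gen: checked — values it read are unchanged (opt.gen unchanged, beta.gen unchanged); reused cached -6 without running.
  graph.gen: checked — values it read are unchanged (core.gen unchanged, pack.gen unchanged); reused cached 10 without running.

Key observation: the change is absorbed at assets.gen — it re-runs but produces the same value, and the output's value is unchanged.

Marked dirty: assets.gen, beta.gen, bundle.gen, graph.gen, lexer.gen, pack.gen, patch.gen.
Target commands that run: assets.gen — 1 in total.
Checked but reused from cache: beta.gen, bundle.gen, graph.gen, lexer.gen, pack.gen, patch.gen.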